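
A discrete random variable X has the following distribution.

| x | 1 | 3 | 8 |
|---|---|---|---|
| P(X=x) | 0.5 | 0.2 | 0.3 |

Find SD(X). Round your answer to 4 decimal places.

E[X] = (1)(0.5) + (3)(0.2) + (8)(0.3) = 3.5
E[X²] = (1)²(0.5) + (3)²(0.2) + (8)²(0.3) = 21.5
V(X) = E[X²] − (E[X])² = 21.5 − (3.5)² = 9.25
SD(X) = √9.25 ≈ 3.0414

3.0414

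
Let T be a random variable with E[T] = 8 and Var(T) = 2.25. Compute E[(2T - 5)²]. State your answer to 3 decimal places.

130.000

E[2T - 5] = 2·8 − 5 = 11
Var(2T - 5) = (2)²·2.25 = 9
E[(2T - 5)²] = Var((2T - 5)) + (E[(2T - 5)])² = 9 + (11)² = 130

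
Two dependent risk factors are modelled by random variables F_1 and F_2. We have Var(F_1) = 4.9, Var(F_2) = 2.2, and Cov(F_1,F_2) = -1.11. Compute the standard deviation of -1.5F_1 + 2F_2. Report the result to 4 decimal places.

Var(-1.5F_1 + 2F_2) = (-1.5)²·Var(F_1) + (2)²·Var(F_2) + 2·(-1.5)·(2)·Cov(F_1,F_2)
= 2.25·4.9 + 4·2.2 + -6·-1.11 = 26.485
sd(-1.5F_1 + 2F_2) = √26.485 ≈ 5.1464

5.1464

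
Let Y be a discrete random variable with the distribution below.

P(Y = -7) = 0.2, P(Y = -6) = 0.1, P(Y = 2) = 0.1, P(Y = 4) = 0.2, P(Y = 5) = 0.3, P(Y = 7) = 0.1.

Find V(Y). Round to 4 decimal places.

27.9600

E[Y] = (-7)(0.2) + (-6)(0.1) + (2)(0.1) + (4)(0.2) + (5)(0.3) + (7)(0.1) = 1.2
E[Y²] = (-7)²(0.2) + (-6)²(0.1) + (2)²(0.1) + (4)²(0.2) + (5)²(0.3) + (7)²(0.1) = 29.4
V(Y) = E[Y²] − (E[Y])² = 29.4 − (1.2)² = 27.96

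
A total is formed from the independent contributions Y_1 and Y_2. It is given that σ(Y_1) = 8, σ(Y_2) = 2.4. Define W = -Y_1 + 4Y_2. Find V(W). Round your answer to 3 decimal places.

156.160

V(Y_1) = 64, V(Y_2) = 5.76
By independence, V(W) = (-1)²V(Y_1) + (4)²V(Y_2)
= (-1)²·64 + (4)²·5.76 = 156.16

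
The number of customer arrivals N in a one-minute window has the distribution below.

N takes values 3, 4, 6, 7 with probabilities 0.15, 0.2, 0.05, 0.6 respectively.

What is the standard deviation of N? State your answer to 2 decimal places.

1.64

E[N] = (3)(0.15) + (4)(0.2) + (6)(0.05) + (7)(0.6) = 5.75
E[N²] = (3)²(0.15) + (4)²(0.2) + (6)²(0.05) + (7)²(0.6) = 35.75
Var(N) = E[N²] − (E[N])² = 35.75 − (5.75)² = 2.6875
SD(N) = √2.6875 ≈ 1.64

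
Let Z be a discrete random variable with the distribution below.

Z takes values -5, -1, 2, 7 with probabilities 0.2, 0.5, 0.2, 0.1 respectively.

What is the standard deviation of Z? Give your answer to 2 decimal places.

E[Z] = (-5)(0.2) + (-1)(0.5) + (2)(0.2) + (7)(0.1) = -0.4
E[Z²] = (-5)²(0.2) + (-1)²(0.5) + (2)²(0.2) + (7)²(0.1) = 11.2
V(Z) = E[Z²] − (E[Z])² = 11.2 − (-0.4)² = 11.04
SD(Z) = √11.04 ≈ 3.32

3.32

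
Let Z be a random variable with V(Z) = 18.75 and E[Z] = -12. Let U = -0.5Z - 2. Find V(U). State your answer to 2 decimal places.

4.69

V(-0.5Z - 2) = (-0.5)²·V(Z) = 0.25·18.75 = 4.6875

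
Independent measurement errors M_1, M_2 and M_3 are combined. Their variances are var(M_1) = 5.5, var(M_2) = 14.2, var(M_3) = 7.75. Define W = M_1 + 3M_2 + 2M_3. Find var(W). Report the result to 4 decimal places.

164.3000

By independence, var(W) = (1)²var(M_1) + (3)²var(M_2) + (2)²var(M_3)
= (1)²·5.5 + (3)²·14.2 + (2)²·7.75 = 164.3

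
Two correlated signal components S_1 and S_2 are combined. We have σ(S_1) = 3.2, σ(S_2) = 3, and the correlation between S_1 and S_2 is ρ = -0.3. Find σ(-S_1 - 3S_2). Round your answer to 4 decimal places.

8.6000

var(S_1) = (3.2)² = 10.24;  var(S_2) = (3)² = 9
Cov(S_1,S_2) = ρ·σ(S_1)·σ(S_2) = -0.3·3.2·3 = -2.88
var(-S_1 - 3S_2) = (-1)²·var(S_1) + (-3)²·var(S_2) + 2·(-1)·(-3)·Cov(S_1,S_2)
= 1·10.24 + 9·9 + 6·-2.88 = 73.96
σ(-S_1 - 3S_2) = √73.96 ≈ 8.6000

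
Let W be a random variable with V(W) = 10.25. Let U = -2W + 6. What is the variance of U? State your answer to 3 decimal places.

41.000

V(-2W + 6) = (-2)²·V(W) = 4·10.25 = 41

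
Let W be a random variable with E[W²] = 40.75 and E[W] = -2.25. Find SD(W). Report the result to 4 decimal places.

var(W) = 40.75 − (-2.25)² = 35.6875
SD(W) = √35.6875 ≈ 5.9739

5.9739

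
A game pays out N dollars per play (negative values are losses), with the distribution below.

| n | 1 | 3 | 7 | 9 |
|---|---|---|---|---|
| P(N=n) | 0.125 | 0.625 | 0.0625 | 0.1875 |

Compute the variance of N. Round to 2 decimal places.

E[N] = (1)(0.125) + (3)(0.625) + (7)(0.0625) + (9)(0.1875) = 4.125
E[N²] = (1)²(0.125) + (3)²(0.625) + (7)²(0.0625) + (9)²(0.1875) = 24
Var(N) = E[N²] − (E[N])² = 24 − (4.125)² = 6.984375

6.98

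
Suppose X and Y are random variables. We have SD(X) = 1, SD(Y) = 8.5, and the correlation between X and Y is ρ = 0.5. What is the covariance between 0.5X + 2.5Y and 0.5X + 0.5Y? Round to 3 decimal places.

V(X) = (1)² = 1;  V(Y) = (8.5)² = 72.25
Cov(X,Y) = ρ·SD(X)·SD(Y) = 0.5·1·8.5 = 4.25
Cov(0.5X + 2.5Y, 0.5X + 0.5Y) = (0.5)(0.5)V(X) + (2.5)(0.5)V(Y) + [(0.5)(0.5) + (2.5)(0.5)]Cov(X,Y)
= 0.25·1 + 1.25·72.25 + 1.5·4.25 = 96.9375

96.938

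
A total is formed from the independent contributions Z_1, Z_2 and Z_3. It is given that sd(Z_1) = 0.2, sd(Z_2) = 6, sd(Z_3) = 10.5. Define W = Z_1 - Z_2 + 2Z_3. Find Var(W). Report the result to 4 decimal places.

477.0400

Var(Z_1) = 0.04, Var(Z_2) = 36, Var(Z_3) = 110.25
By independence, Var(W) = (1)²Var(Z_1) + (-1)²Var(Z_2) + (2)²Var(Z_3)
= (1)²·0.04 + (-1)²·36 + (2)²·110.25 = 477.04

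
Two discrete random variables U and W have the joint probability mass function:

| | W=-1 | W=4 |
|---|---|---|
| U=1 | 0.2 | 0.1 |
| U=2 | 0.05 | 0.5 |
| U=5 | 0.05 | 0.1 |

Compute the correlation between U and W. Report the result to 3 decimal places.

0.163

E[U] = 2.15,  E[W] = 2.5
E[UW] = 5.85
Cov(U,W) = E[UW] − E[U]E[W] = 5.85 − (2.15)(2.5) = 0.475
Var(U) = 1.6275,  Var(W) = 5.25
ρ = 0.475 / √(1.6275·5.25) ≈ 0.163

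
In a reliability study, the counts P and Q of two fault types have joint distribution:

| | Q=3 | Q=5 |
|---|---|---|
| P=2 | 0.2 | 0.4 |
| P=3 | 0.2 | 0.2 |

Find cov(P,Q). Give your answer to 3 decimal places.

-0.080

E[P] = 2.4,  E[Q] = 4.2
E[PQ] = 10
cov(P,Q) = E[PQ] − E[P]E[Q] = 10 − (2.4)(4.2) = -0.08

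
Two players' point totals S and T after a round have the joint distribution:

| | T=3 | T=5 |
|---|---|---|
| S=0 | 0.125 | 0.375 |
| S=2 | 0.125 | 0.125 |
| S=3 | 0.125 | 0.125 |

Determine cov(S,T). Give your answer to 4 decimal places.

-0.3125

E[S] = 1.25,  E[T] = 4.25
E[ST] = 5
cov(S,T) = E[ST] − E[S]E[T] = 5 − (1.25)(4.25) = -0.3125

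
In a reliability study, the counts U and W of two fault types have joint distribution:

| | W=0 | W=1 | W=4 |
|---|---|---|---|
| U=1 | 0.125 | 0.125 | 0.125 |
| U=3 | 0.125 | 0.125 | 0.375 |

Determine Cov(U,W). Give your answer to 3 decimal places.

0.438

E[U] = 2.25,  E[W] = 2.25
E[UW] = 5.5
Cov(U,W) = E[UW] − E[U]E[W] = 5.5 − (2.25)(2.25) = 0.4375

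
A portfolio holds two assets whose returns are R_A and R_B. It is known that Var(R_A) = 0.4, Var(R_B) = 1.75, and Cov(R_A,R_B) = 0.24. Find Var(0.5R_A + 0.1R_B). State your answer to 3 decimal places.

Var(0.5R_A + 0.1R_B) = (0.5)²·Var(R_A) + (0.1)²·Var(R_B) + 2·(0.5)·(0.1)·Cov(R_A,R_B)
= 0.25·0.4 + 0.01·1.75 + 0.1·0.24 = 0.1415

0.142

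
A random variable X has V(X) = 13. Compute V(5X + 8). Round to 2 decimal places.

V(5X + 8) = (5)²·V(X) = 25·13 = 325

325.00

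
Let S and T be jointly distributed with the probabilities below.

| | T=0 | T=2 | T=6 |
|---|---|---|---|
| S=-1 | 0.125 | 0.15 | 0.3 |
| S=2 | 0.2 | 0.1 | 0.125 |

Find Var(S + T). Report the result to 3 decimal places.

E[S] = 0.275,  E[T] = 3.05,  E[ST] = -0.2
Var(S) = 2.275 − (0.275)² = 2.199375;  Var(T) = 16.3 − (3.05)² = 6.9975
cov(S,T) = -0.2 − (0.275)(3.05) = -1.03875
Var(S + T) = (1)²·2.199375 + (1)²·6.9975 + 2·(1)·(1)·-1.03875 = 7.119375

7.119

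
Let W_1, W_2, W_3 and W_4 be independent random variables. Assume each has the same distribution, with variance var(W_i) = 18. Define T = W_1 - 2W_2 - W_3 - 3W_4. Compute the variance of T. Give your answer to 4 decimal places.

270.0000

By independence, var(T) = (1)²var(W_1) + (-2)²var(W_2) + (-1)²var(W_3) + (-3)²var(W_4)
= (1)²·18 + (-2)²·18 + (-1)²·18 + (-3)²·18 = 270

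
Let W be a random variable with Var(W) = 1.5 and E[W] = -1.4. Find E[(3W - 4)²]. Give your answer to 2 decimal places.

80.74

E[3W - 4] = 3·-1.4 − 4 = -8.2
Var(3W - 4) = (3)²·1.5 = 13.5
E[(3W - 4)²] = Var((3W - 4)) + (E[(3W - 4)])² = 13.5 + (-8.2)² = 80.74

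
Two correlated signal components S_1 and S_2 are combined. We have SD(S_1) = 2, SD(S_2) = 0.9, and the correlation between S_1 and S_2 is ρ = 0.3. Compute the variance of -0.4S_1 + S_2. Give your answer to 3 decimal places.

1.018

var(S_1) = (2)² = 4;  var(S_2) = (0.9)² = 0.81
Cov(S_1,S_2) = ρ·SD(S_1)·SD(S_2) = 0.3·2·0.9 = 0.54
var(-0.4S_1 + S_2) = (-0.4)²·var(S_1) + (1)²·var(S_2) + 2·(-0.4)·(1)·Cov(S_1,S_2)
= 0.16·4 + 1·0.81 + -0.8·0.54 = 1.018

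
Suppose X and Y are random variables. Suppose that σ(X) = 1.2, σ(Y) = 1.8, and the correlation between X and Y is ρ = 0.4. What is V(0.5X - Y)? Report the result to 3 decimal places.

2.736

V(X) = (1.2)² = 1.44;  V(Y) = (1.8)² = 3.24
Cov(X,Y) = ρ·σ(X)·σ(Y) = 0.4·1.2·1.8 = 0.864
V(0.5X - Y) = (0.5)²·V(X) + (-1)²·V(Y) + 2·(0.5)·(-1)·Cov(X,Y)
= 0.25·1.44 + 1·3.24 + -1·0.864 = 2.736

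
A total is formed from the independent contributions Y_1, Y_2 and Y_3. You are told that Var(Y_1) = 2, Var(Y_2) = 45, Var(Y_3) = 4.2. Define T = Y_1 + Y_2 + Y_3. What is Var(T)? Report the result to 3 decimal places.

51.200

By independence, Var(T) = (1)²Var(Y_1) + (1)²Var(Y_2) + (1)²Var(Y_3)
= (1)²·2 + (1)²·45 + (1)²·4.2 = 51.2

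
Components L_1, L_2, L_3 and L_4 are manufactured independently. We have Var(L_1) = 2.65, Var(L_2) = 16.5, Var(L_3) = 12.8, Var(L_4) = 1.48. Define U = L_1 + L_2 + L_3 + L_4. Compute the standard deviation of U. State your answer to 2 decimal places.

By independence, Var(U) = (1)²Var(L_1) + (1)²Var(L_2) + (1)²Var(L_3) + (1)²Var(L_4)
= (1)²·2.65 + (1)²·16.5 + (1)²·12.8 + (1)²·1.48 = 33.43
σ(U) = √33.43 ≈ 5.78

5.78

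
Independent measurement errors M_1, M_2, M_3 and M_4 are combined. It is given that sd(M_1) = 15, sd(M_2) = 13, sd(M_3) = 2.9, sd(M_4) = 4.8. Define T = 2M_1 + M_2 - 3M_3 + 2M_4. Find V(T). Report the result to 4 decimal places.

V(M_1) = 225, V(M_2) = 169, V(M_3) = 8.41, V(M_4) = 23.04
By independence, V(T) = (2)²V(M_1) + (1)²V(M_2) + (-3)²V(M_3) + (2)²V(M_4)
= (2)²·225 + (1)²·169 + (-3)²·8.41 + (2)²·23.04 = 1236.85

1236.8500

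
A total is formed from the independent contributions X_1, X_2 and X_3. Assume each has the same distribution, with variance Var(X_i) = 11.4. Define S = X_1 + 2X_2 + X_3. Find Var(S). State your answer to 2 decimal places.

By independence, Var(S) = (1)²Var(X_1) + (2)²Var(X_2) + (1)²Var(X_3)
= (1)²·11.4 + (2)²·11.4 + (1)²·11.4 = 68.4

68.40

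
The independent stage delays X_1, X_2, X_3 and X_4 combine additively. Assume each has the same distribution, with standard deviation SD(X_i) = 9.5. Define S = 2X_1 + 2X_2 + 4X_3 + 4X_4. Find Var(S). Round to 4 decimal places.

3610.0000

Var(X_i) = (9.5)² = 90.25
By independence, Var(S) = (2)²Var(X_1) + (2)²Var(X_2) + (4)²Var(X_3) + (4)²Var(X_4)
= (2)²·90.25 + (2)²·90.25 + (4)²·90.25 + (4)²·90.25 = 3610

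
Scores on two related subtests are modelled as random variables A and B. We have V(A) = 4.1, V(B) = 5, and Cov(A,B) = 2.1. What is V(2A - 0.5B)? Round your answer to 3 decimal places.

V(2A - 0.5B) = (2)²·V(A) + (-0.5)²·V(B) + 2·(2)·(-0.5)·Cov(A,B)
= 4·4.1 + 0.25·5 + -2·2.1 = 13.45

13.450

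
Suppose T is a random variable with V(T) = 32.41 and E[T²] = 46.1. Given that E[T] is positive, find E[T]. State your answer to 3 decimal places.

(E[T])² = E[T²] − V(T) = 46.1 − 32.41 = 13.69
E[T] = √13.69 = 3.7

3.700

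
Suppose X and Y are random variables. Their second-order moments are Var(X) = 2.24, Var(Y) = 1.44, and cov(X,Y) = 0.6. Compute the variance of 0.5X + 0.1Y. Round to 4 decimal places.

0.6344

Var(0.5X + 0.1Y) = (0.5)²·Var(X) + (0.1)²·Var(Y) + 2·(0.5)·(0.1)·cov(X,Y)
= 0.25·2.24 + 0.01·1.44 + 0.1·0.6 = 0.6344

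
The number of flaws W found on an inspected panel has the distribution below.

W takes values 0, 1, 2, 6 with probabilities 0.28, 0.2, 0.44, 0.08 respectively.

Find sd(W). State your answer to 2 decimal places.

E[W] = (0)(0.28) + (1)(0.2) + (2)(0.44) + (6)(0.08) = 1.56
E[W²] = (0)²(0.28) + (1)²(0.2) + (2)²(0.44) + (6)²(0.08) = 4.84
Var(W) = E[W²] − (E[W])² = 4.84 − (1.56)² = 2.4064
sd(W) = √2.4064 ≈ 1.55

1.55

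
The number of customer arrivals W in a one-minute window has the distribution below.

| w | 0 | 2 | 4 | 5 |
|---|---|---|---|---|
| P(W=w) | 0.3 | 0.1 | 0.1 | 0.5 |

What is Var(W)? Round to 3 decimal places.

E[W] = (0)(0.3) + (2)(0.1) + (4)(0.1) + (5)(0.5) = 3.1
E[W²] = (0)²(0.3) + (2)²(0.1) + (4)²(0.1) + (5)²(0.5) = 14.5
Var(W) = E[W²] − (E[W])² = 14.5 − (3.1)² = 4.89

4.890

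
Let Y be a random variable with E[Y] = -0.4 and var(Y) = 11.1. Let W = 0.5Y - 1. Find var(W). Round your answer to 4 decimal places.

2.7750

var(0.5Y - 1) = (0.5)²·var(Y) = 0.25·11.1 = 2.775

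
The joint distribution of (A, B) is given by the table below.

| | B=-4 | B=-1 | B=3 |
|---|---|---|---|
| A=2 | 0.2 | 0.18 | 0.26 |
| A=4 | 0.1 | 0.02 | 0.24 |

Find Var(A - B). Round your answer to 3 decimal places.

9.356

E[A] = 2.72,  E[B] = 0.1,  E[AB] = 0.8
Var(A) = 8.32 − (2.72)² = 0.9216;  Var(B) = 9.5 − (0.1)² = 9.49
Cov(A,B) = 0.8 − (2.72)(0.1) = 0.528
Var(A - B) = (1)²·0.9216 + (-1)²·9.49 + 2·(1)·(-1)·0.528 = 9.3556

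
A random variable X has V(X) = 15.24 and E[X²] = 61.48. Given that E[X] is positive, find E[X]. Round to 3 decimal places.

(E[X])² = E[X²] − V(X) = 61.48 − 15.24 = 46.24
E[X] = √46.24 = 6.8

6.800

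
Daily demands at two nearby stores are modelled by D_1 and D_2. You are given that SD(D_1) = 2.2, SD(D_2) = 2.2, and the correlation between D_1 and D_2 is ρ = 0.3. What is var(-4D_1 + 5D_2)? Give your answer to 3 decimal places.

140.360

var(D_1) = (2.2)² = 4.84;  var(D_2) = (2.2)² = 4.84
Cov(D_1,D_2) = ρ·SD(D_1)·SD(D_2) = 0.3·2.2·2.2 = 1.452
var(-4D_1 + 5D_2) = (-4)²·var(D_1) + (5)²·var(D_2) + 2·(-4)·(5)·Cov(D_1,D_2)
= 16·4.84 + 25·4.84 + -40·1.452 = 140.36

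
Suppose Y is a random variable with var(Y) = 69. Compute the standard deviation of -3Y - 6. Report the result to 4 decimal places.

var(-3Y - 6) = (-3)²·69 = 621
SD(-3Y - 6) = √621 ≈ 24.9199

24.9199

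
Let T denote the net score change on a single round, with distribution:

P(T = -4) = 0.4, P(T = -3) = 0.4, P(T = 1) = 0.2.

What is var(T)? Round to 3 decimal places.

3.440

E[T] = (-4)(0.4) + (-3)(0.4) + (1)(0.2) = -2.6
E[T²] = (-4)²(0.4) + (-3)²(0.4) + (1)²(0.2) = 10.2
var(T) = E[T²] − (E[T])² = 10.2 − (-2.6)² = 3.44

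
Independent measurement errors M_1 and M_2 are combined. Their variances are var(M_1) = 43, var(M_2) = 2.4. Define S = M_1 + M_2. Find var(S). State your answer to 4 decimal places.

By independence, var(S) = (1)²var(M_1) + (1)²var(M_2)
= (1)²·43 + (1)²·2.4 = 45.4

45.4000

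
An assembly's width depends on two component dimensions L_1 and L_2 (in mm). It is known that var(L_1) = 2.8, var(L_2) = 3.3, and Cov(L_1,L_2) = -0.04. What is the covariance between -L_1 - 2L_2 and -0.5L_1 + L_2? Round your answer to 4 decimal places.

-5.2000

Cov(-L_1 - 2L_2, -0.5L_1 + L_2) = (-1)(-0.5)var(L_1) + (-2)(1)var(L_2) + [(-1)(1) + (-2)(-0.5)]Cov(L_1,L_2)
= 0.5·2.8 + -2·3.3 + 0·-0.04 = -5.2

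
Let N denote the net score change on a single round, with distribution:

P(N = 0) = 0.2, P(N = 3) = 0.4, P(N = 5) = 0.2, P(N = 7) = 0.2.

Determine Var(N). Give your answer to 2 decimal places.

5.44

E[N] = (0)(0.2) + (3)(0.4) + (5)(0.2) + (7)(0.2) = 3.6
E[N²] = (0)²(0.2) + (3)²(0.4) + (5)²(0.2) + (7)²(0.2) = 18.4
Var(N) = E[N²] − (E[N])² = 18.4 − (3.6)² = 5.44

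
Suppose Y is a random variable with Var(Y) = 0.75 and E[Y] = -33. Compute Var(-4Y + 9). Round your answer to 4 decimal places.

Var(-4Y + 9) = (-4)²·Var(Y) = 16·0.75 = 12

12.0000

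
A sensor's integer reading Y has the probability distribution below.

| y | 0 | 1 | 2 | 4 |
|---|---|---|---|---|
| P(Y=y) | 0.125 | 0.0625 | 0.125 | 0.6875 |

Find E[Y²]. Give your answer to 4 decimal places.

E[Y²] = (0)²(0.125) + (1)²(0.0625) + (2)²(0.125) + (4)²(0.6875) = 11.5625

11.5625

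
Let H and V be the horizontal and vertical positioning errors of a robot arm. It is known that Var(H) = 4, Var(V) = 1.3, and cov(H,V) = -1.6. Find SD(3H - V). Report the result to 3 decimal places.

Var(3H - V) = (3)²·Var(H) + (-1)²·Var(V) + 2·(3)·(-1)·cov(H,V)
= 9·4 + 1·1.3 + -6·-1.6 = 46.9
SD(3H - V) = √46.9 ≈ 6.848

6.848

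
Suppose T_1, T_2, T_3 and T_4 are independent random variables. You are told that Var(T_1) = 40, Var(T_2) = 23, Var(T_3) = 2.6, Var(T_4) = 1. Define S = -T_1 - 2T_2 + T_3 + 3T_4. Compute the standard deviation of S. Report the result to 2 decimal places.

By independence, Var(S) = (-1)²Var(T_1) + (-2)²Var(T_2) + (1)²Var(T_3) + (3)²Var(T_4)
= (-1)²·40 + (-2)²·23 + (1)²·2.6 + (3)²·1 = 143.6
SD(S) = √143.6 ≈ 11.98

11.98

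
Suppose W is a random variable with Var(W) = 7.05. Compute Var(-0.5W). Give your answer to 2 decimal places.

1.76

Var(-0.5W) = (-0.5)²·Var(W) = 0.25·7.05 = 1.7625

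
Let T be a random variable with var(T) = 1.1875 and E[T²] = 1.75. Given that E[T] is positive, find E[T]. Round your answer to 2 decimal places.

0.75

(E[T])² = E[T²] − var(T) = 1.75 − 1.1875 = 0.5625
E[T] = √0.5625 = 0.75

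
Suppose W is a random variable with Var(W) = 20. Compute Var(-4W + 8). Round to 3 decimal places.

Var(-4W + 8) = (-4)²·Var(W) = 16·20 = 320

320.000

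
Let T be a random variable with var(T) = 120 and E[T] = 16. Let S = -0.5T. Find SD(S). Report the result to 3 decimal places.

var(-0.5T) = (-0.5)²·120 = 30
SD(S) = √30 ≈ 5.477

5.477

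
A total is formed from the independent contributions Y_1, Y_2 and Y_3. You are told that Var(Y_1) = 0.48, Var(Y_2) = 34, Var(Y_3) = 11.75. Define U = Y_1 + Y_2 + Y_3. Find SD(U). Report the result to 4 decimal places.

By independence, Var(U) = (1)²Var(Y_1) + (1)²Var(Y_2) + (1)²Var(Y_3)
= (1)²·0.48 + (1)²·34 + (1)²·11.75 = 46.23
SD(U) = √46.23 ≈ 6.7993

6.7993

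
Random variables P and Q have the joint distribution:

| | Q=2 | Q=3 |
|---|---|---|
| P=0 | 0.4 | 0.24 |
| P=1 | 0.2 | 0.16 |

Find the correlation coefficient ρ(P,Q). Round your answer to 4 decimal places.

0.0680

E[P] = 0.36,  E[Q] = 2.4
E[PQ] = 0.88
Cov(P,Q) = E[PQ] − E[P]E[Q] = 0.88 − (0.36)(2.4) = 0.016
Var(P) = 0.2304,  Var(Q) = 0.24
ρ = 0.016 / √(0.2304·0.24) ≈ 0.0680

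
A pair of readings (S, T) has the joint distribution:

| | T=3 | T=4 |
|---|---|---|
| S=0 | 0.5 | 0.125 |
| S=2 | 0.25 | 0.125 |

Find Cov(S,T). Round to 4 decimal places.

E[S] = 0.75,  E[T] = 3.25
E[ST] = 2.5
Cov(S,T) = E[ST] − E[S]E[T] = 2.5 − (0.75)(3.25) = 0.0625

0.0625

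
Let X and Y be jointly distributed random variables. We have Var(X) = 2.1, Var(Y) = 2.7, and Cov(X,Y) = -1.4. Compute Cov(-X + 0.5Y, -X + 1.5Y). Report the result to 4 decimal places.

Cov(-X + 0.5Y, -X + 1.5Y) = (-1)(-1)Var(X) + (0.5)(1.5)Var(Y) + [(-1)(1.5) + (0.5)(-1)]Cov(X,Y)
= 1·2.1 + 0.75·2.7 + -2·-1.4 = 6.925

6.9250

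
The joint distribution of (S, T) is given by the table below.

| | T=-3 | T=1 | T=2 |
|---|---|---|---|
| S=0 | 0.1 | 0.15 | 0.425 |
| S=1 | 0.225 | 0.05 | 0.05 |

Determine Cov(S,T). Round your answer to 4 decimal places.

E[S] = 0.325,  E[T] = 0.175
E[ST] = -0.525
Cov(S,T) = E[ST] − E[S]E[T] = -0.525 − (0.325)(0.175) = -0.581875

-0.5819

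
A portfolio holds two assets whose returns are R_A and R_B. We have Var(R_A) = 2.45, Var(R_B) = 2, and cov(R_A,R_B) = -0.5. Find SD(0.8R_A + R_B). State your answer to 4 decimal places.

1.6637

Var(0.8R_A + R_B) = (0.8)²·Var(R_A) + (1)²·Var(R_B) + 2·(0.8)·(1)·cov(R_A,R_B)
= 0.64·2.45 + 1·2 + 1.6·-0.5 = 2.768
SD(0.8R_A + R_B) = √2.768 ≈ 1.6637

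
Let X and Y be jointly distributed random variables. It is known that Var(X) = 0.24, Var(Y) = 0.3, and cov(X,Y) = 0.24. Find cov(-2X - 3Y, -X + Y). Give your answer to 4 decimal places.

cov(-2X - 3Y, -X + Y) = (-2)(-1)Var(X) + (-3)(1)Var(Y) + [(-2)(1) + (-3)(-1)]cov(X,Y)
= 2·0.24 + -3·0.3 + 1·0.24 = -0.18

-0.1800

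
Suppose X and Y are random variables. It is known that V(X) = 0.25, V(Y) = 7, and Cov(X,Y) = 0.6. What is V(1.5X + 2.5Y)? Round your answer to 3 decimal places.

48.813

V(1.5X + 2.5Y) = (1.5)²·V(X) + (2.5)²·V(Y) + 2·(1.5)·(2.5)·Cov(X,Y)
= 2.25·0.25 + 6.25·7 + 7.5·0.6 = 48.8125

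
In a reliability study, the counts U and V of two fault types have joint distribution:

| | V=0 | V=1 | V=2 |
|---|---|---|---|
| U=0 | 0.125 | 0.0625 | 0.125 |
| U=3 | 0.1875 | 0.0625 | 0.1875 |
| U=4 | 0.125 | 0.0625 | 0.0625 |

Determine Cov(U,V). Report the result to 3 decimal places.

E[U] = 2.3125,  E[V] = 0.9375
E[UV] = 2.0625
Cov(U,V) = E[UV] − E[U]E[V] = 2.0625 − (2.3125)(0.9375) = -0.10546875

-0.105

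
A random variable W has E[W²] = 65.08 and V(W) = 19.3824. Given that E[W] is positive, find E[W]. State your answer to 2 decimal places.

6.76

(E[W])² = E[W²] − V(W) = 65.08 − 19.3824 = 45.6976
E[W] = √45.6976 = 6.76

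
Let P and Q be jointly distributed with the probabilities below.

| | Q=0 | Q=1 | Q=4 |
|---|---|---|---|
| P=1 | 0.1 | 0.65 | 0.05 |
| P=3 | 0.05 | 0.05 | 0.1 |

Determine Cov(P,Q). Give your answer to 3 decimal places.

0.380

E[P] = 1.4,  E[Q] = 1.3
E[PQ] = 2.2
Cov(P,Q) = E[PQ] − E[P]E[Q] = 2.2 − (1.4)(1.3) = 0.38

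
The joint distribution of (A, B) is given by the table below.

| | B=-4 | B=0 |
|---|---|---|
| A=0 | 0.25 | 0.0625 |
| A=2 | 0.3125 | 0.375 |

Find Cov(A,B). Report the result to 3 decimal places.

0.594

E[A] = 1.375,  E[B] = -2.25
E[AB] = -2.5
Cov(A,B) = E[AB] − E[A]E[B] = -2.5 − (1.375)(-2.25) = 0.59375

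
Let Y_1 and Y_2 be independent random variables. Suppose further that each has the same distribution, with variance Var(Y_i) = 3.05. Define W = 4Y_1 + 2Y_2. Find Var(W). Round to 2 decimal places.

By independence, Var(W) = (4)²Var(Y_1) + (2)²Var(Y_2)
= (4)²·3.05 + (2)²·3.05 = 61

61.00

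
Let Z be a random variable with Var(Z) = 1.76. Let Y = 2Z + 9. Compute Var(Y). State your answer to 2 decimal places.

7.04

Var(2Z + 9) = (2)²·Var(Z) = 4·1.76 = 7.04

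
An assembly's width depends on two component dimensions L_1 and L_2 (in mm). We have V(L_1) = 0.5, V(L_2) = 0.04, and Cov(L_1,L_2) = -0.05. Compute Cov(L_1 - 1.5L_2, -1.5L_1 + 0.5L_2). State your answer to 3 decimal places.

-0.918

Cov(L_1 - 1.5L_2, -1.5L_1 + 0.5L_2) = (1)(-1.5)V(L_1) + (-1.5)(0.5)V(L_2) + [(1)(0.5) + (-1.5)(-1.5)]Cov(L_1,L_2)
= -1.5·0.5 + -0.75·0.04 + 2.75·-0.05 = -0.9175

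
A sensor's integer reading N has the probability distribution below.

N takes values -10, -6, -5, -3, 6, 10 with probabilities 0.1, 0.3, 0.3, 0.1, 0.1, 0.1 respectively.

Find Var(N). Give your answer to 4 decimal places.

E[N] = (-10)(0.1) + (-6)(0.3) + (-5)(0.3) + (-3)(0.1) + (6)(0.1) + (10)(0.1) = -3
E[N²] = (-10)²(0.1) + (-6)²(0.3) + (-5)²(0.3) + (-3)²(0.1) + (6)²(0.1) + (10)²(0.1) = 42.8
Var(N) = E[N²] − (E[N])² = 42.8 − (-3)² = 33.8

33.8000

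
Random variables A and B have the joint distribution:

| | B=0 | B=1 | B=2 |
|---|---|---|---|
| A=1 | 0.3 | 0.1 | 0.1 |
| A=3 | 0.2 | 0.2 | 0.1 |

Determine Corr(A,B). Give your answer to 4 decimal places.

0.1280

E[A] = 2,  E[B] = 0.7
E[AB] = 1.5
cov(A,B) = E[AB] − E[A]E[B] = 1.5 − (2)(0.7) = 0.1
V(A) = 1,  V(B) = 0.61
ρ = 0.1 / √(1·0.61) ≈ 0.1280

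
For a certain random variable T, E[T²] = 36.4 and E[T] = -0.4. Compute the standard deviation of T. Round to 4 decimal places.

Var(T) = 36.4 − (-0.4)² = 36.24
σ(T) = √36.24 ≈ 6.0200

6.0200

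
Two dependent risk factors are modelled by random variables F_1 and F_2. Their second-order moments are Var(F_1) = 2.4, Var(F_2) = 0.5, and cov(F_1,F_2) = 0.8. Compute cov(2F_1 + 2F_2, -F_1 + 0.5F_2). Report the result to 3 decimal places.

cov(2F_1 + 2F_2, -F_1 + 0.5F_2) = (2)(-1)Var(F_1) + (2)(0.5)Var(F_2) + [(2)(0.5) + (2)(-1)]cov(F_1,F_2)
= -2·2.4 + 1·0.5 + -1·0.8 = -5.1

-5.100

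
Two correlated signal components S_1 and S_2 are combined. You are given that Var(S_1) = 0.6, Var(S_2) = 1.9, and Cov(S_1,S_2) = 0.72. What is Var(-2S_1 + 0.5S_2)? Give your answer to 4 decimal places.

1.4350

Var(-2S_1 + 0.5S_2) = (-2)²·Var(S_1) + (0.5)²·Var(S_2) + 2·(-2)·(0.5)·Cov(S_1,S_2)
= 4·0.6 + 0.25·1.9 + -2·0.72 = 1.435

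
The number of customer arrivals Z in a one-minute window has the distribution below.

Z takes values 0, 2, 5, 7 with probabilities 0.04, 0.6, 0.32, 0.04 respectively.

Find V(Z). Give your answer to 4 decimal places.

E[Z] = (0)(0.04) + (2)(0.6) + (5)(0.32) + (7)(0.04) = 3.08
E[Z²] = (0)²(0.04) + (2)²(0.6) + (5)²(0.32) + (7)²(0.04) = 12.36
V(Z) = E[Z²] − (E[Z])² = 12.36 − (3.08)² = 2.8736

2.8736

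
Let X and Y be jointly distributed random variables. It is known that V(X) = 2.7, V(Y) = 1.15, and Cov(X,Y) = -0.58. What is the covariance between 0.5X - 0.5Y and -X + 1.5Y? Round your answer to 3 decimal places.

Cov(0.5X - 0.5Y, -X + 1.5Y) = (0.5)(-1)V(X) + (-0.5)(1.5)V(Y) + [(0.5)(1.5) + (-0.5)(-1)]Cov(X,Y)
= -0.5·2.7 + -0.75·1.15 + 1.25·-0.58 = -2.9375

-2.938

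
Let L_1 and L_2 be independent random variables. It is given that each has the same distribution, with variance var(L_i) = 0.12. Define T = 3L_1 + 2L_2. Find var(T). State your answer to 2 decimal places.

1.56

By independence, var(T) = (3)²var(L_1) + (2)²var(L_2)
= (3)²·0.12 + (2)²·0.12 = 1.56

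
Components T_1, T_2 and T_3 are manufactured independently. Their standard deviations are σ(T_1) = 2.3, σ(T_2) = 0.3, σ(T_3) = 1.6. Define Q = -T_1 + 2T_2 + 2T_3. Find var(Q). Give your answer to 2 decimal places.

var(T_1) = 5.29, var(T_2) = 0.09, var(T_3) = 2.56
By independence, var(Q) = (-1)²var(T_1) + (2)²var(T_2) + (2)²var(T_3)
= (-1)²·5.29 + (2)²·0.09 + (2)²·2.56 = 15.89

15.89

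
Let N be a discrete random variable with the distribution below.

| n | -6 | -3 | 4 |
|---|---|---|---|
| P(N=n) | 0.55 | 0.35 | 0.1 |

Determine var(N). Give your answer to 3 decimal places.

8.948

E[N] = (-6)(0.55) + (-3)(0.35) + (4)(0.1) = -3.95
E[N²] = (-6)²(0.55) + (-3)²(0.35) + (4)²(0.1) = 24.55
var(N) = E[N²] − (E[N])² = 24.55 − (-3.95)² = 8.9475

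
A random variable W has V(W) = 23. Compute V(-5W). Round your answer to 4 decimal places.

V(-5W) = (-5)²·V(W) = 25·23 = 575

575.0000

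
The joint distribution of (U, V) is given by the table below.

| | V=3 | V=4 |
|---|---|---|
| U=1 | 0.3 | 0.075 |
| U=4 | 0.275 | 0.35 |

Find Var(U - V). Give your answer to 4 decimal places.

E[U] = 2.875,  E[V] = 3.425,  E[UV] = 10.1
Var(U) = 10.375 − (2.875)² = 2.109375;  Var(V) = 11.975 − (3.425)² = 0.244375
cov(U,V) = 10.1 − (2.875)(3.425) = 0.253125
Var(U - V) = (1)²·2.109375 + (-1)²·0.244375 + 2·(1)·(-1)·0.253125 = 1.8475

1.8475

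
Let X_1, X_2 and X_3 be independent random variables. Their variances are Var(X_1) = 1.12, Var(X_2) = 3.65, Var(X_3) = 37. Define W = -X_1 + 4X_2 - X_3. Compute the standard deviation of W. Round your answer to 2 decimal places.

By independence, Var(W) = (-1)²Var(X_1) + (4)²Var(X_2) + (-1)²Var(X_3)
= (-1)²·1.12 + (4)²·3.65 + (-1)²·37 = 96.52
σ(W) = √96.52 ≈ 9.82

9.82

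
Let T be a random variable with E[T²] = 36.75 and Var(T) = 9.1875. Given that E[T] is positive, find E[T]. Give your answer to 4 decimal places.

5.2500

(E[T])² = E[T²] − Var(T) = 36.75 − 9.1875 = 27.5625
E[T] = √27.5625 = 5.25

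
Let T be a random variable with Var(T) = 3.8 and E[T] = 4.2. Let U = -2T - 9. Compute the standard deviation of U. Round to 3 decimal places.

3.899

Var(-2T - 9) = (-2)²·3.8 = 15.2
SD(U) = √15.2 ≈ 3.899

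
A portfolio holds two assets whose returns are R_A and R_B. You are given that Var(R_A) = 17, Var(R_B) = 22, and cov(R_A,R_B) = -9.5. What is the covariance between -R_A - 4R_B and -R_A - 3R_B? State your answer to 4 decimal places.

214.5000

cov(-R_A - 4R_B, -R_A - 3R_B) = (-1)(-1)Var(R_A) + (-4)(-3)Var(R_B) + [(-1)(-3) + (-4)(-1)]cov(R_A,R_B)
= 1·17 + 12·22 + 7·-9.5 = 214.5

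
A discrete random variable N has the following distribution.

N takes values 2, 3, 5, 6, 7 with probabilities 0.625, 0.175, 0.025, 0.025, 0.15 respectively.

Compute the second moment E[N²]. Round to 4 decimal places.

E[N²] = (2)²(0.625) + (3)²(0.175) + (5)²(0.025) + (6)²(0.025) + (7)²(0.15) = 12.95

12.9500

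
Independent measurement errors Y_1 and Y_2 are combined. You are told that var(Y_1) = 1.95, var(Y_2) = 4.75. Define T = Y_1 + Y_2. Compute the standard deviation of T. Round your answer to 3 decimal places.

By independence, var(T) = (1)²var(Y_1) + (1)²var(Y_2)
= (1)²·1.95 + (1)²·4.75 = 6.7
sd(T) = √6.7 ≈ 2.588

2.588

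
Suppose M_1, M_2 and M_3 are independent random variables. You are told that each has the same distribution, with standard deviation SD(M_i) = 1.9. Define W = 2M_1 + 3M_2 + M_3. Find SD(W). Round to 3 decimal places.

V(M_i) = (1.9)² = 3.61
By independence, V(W) = (2)²V(M_1) + (3)²V(M_2) + (1)²V(M_3)
= (2)²·3.61 + (3)²·3.61 + (1)²·3.61 = 50.54
SD(W) = √50.54 ≈ 7.109

7.109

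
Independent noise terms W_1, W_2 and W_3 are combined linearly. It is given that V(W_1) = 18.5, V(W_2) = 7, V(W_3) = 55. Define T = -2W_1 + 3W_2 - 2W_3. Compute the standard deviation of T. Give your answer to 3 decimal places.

By independence, V(T) = (-2)²V(W_1) + (3)²V(W_2) + (-2)²V(W_3)
= (-2)²·18.5 + (3)²·7 + (-2)²·55 = 357
SD(T) = √357 ≈ 18.894

18.894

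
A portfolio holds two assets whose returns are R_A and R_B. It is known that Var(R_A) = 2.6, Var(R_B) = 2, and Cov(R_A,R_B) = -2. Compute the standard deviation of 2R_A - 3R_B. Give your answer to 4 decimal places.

7.2388

Var(2R_A - 3R_B) = (2)²·Var(R_A) + (-3)²·Var(R_B) + 2·(2)·(-3)·Cov(R_A,R_B)
= 4·2.6 + 9·2 + -12·-2 = 52.4
SD(2R_A - 3R_B) = √52.4 ≈ 7.2388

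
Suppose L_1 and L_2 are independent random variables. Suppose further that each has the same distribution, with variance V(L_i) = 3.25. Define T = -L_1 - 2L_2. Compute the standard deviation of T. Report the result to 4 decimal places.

By independence, V(T) = (-1)²V(L_1) + (-2)²V(L_2)
= (-1)²·3.25 + (-2)²·3.25 = 16.25
σ(T) = √16.25 ≈ 4.0311

4.0311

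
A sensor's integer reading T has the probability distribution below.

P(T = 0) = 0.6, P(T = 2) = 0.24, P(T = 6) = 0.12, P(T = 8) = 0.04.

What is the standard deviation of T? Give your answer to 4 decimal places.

2.3515

E[T] = (0)(0.6) + (2)(0.24) + (6)(0.12) + (8)(0.04) = 1.52
E[T²] = (0)²(0.6) + (2)²(0.24) + (6)²(0.12) + (8)²(0.04) = 7.84
Var(T) = E[T²] − (E[T])² = 7.84 − (1.52)² = 5.5296
SD(T) = √5.5296 ≈ 2.3515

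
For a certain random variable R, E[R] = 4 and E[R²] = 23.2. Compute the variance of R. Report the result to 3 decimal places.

7.200

Var(R) = 23.2 − (4)² = 7.2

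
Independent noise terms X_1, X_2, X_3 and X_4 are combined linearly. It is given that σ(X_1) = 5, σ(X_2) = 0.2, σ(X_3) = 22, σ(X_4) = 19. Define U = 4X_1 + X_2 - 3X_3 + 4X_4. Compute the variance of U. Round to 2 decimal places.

Var(X_1) = 25, Var(X_2) = 0.04, Var(X_3) = 484, Var(X_4) = 361
By independence, Var(U) = (4)²Var(X_1) + (1)²Var(X_2) + (-3)²Var(X_3) + (4)²Var(X_4)
= (4)²·25 + (1)²·0.04 + (-3)²·484 + (4)²·361 = 10532.04

10532.04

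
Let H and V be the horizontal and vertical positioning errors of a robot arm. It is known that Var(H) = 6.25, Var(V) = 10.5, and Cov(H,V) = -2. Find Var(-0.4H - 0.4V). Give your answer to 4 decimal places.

Var(-0.4H - 0.4V) = (-0.4)²·Var(H) + (-0.4)²·Var(V) + 2·(-0.4)·(-0.4)·Cov(H,V)
= 0.16·6.25 + 0.16·10.5 + 0.32·-2 = 2.04

2.0400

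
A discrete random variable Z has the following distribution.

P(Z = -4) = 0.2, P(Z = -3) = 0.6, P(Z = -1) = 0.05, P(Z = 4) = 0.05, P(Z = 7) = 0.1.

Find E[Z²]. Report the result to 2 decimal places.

14.35

E[Z²] = (-4)²(0.2) + (-3)²(0.6) + (-1)²(0.05) + (4)²(0.05) + (7)²(0.1) = 14.35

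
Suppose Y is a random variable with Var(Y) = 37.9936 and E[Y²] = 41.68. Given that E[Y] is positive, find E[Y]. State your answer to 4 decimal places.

(E[Y])² = E[Y²] − Var(Y) = 41.68 − 37.9936 = 3.6864
E[Y] = √3.6864 = 1.92

1.9200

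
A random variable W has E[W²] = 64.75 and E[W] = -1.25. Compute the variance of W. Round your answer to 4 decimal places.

Var(W) = 64.75 − (-1.25)² = 63.1875

63.1875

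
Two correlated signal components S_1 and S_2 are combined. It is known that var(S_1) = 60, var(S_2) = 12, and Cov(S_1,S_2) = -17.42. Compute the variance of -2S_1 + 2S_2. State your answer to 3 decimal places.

var(-2S_1 + 2S_2) = (-2)²·var(S_1) + (2)²·var(S_2) + 2·(-2)·(2)·Cov(S_1,S_2)
= 4·60 + 4·12 + -8·-17.42 = 427.36

427.360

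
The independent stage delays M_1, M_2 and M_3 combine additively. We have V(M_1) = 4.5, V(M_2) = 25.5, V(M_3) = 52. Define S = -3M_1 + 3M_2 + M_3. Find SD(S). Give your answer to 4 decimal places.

17.9444

By independence, V(S) = (-3)²V(M_1) + (3)²V(M_2) + (1)²V(M_3)
= (-3)²·4.5 + (3)²·25.5 + (1)²·52 = 322
SD(S) = √322 ≈ 17.9444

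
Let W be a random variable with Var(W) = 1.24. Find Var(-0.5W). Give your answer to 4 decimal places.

0.3100

Var(-0.5W) = (-0.5)²·Var(W) = 0.25·1.24 = 0.31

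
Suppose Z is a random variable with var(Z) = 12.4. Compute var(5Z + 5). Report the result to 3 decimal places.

310.000

var(5Z + 5) = (5)²·var(Z) = 25·12.4 = 310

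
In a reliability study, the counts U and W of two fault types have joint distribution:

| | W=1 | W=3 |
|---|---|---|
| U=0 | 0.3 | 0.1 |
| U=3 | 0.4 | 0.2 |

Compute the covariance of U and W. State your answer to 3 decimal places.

0.120

E[U] = 1.8,  E[W] = 1.6
E[UW] = 3
Cov(U,W) = E[UW] − E[U]E[W] = 3 − (1.8)(1.6) = 0.12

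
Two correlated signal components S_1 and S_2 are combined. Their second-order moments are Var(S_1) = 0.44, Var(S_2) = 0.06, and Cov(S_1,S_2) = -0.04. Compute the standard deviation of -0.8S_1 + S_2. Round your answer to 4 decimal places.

Var(-0.8S_1 + S_2) = (-0.8)²·Var(S_1) + (1)²·Var(S_2) + 2·(-0.8)·(1)·Cov(S_1,S_2)
= 0.64·0.44 + 1·0.06 + -1.6·-0.04 = 0.4056
σ(-0.8S_1 + S_2) = √0.4056 ≈ 0.6369

0.6369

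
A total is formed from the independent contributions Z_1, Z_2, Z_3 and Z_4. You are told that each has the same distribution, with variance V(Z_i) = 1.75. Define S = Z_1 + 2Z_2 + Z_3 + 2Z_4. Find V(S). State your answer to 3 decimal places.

By independence, V(S) = (1)²V(Z_1) + (2)²V(Z_2) + (1)²V(Z_3) + (2)²V(Z_4)
= (1)²·1.75 + (2)²·1.75 + (1)²·1.75 + (2)²·1.75 = 17.5

17.500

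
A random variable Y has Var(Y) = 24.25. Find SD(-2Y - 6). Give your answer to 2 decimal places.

Var(-2Y - 6) = (-2)²·24.25 = 97
SD(-2Y - 6) = √97 ≈ 9.85

9.85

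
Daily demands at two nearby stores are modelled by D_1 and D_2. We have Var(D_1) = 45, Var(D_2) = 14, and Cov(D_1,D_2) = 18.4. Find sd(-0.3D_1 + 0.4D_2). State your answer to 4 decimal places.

Var(-0.3D_1 + 0.4D_2) = (-0.3)²·Var(D_1) + (0.4)²·Var(D_2) + 2·(-0.3)·(0.4)·Cov(D_1,D_2)
= 0.09·45 + 0.16·14 + -0.24·18.4 = 1.874
sd(-0.3D_1 + 0.4D_2) = √1.874 ≈ 1.3689

1.3689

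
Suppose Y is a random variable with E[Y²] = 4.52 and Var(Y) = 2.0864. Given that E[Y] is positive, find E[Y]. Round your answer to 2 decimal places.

1.56

(E[Y])² = E[Y²] − Var(Y) = 4.52 − 2.0864 = 2.4336
E[Y] = √2.4336 = 1.56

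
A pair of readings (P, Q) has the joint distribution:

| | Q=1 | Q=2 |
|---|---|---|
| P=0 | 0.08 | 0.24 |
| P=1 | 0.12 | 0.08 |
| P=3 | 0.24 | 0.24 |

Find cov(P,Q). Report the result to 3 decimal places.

-0.118

E[P] = 1.64,  E[Q] = 1.56
E[PQ] = 2.44
cov(P,Q) = E[PQ] − E[P]E[Q] = 2.44 − (1.64)(1.56) = -0.1184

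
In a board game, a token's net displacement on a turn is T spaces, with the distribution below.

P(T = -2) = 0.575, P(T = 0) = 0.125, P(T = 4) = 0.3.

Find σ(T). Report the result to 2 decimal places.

2.66

E[T] = (-2)(0.575) + (0)(0.125) + (4)(0.3) = 0.05
E[T²] = (-2)²(0.575) + (0)²(0.125) + (4)²(0.3) = 7.1
Var(T) = E[T²] − (E[T])² = 7.1 − (0.05)² = 7.0975
σ(T) = √7.0975 ≈ 2.66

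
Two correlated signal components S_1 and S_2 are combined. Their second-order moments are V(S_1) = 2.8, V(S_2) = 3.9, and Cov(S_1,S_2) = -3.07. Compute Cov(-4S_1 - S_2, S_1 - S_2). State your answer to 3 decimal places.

-16.510

Cov(-4S_1 - S_2, S_1 - S_2) = (-4)(1)V(S_1) + (-1)(-1)V(S_2) + [(-4)(-1) + (-1)(1)]Cov(S_1,S_2)
= -4·2.8 + 1·3.9 + 3·-3.07 = -16.51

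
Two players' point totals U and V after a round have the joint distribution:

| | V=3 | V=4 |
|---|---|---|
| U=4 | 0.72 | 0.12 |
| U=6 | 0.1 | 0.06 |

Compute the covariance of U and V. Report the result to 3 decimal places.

E[U] = 4.32,  E[V] = 3.18
E[UV] = 13.8
Cov(U,V) = E[UV] − E[U]E[V] = 13.8 − (4.32)(3.18) = 0.0624

0.062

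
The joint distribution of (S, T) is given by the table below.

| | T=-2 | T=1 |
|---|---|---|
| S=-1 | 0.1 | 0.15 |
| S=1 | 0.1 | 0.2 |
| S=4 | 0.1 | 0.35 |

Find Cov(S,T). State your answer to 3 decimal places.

0.465

E[S] = 1.85,  E[T] = 0.1
E[ST] = 0.65
Cov(S,T) = E[ST] − E[S]E[T] = 0.65 − (1.85)(0.1) = 0.465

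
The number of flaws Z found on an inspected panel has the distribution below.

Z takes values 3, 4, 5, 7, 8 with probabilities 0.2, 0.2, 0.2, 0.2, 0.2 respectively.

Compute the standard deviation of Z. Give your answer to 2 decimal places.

1.85

E[Z] = (3)(0.2) + (4)(0.2) + (5)(0.2) + (7)(0.2) + (8)(0.2) = 5.4
E[Z²] = (3)²(0.2) + (4)²(0.2) + (5)²(0.2) + (7)²(0.2) + (8)²(0.2) = 32.6
V(Z) = E[Z²] − (E[Z])² = 32.6 − (5.4)² = 3.44
SD(Z) = √3.44 ≈ 1.85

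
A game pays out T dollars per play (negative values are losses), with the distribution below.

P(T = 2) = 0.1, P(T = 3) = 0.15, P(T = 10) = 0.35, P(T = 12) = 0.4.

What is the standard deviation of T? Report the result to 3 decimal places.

E[T] = (2)(0.1) + (3)(0.15) + (10)(0.35) + (12)(0.4) = 8.95
E[T²] = (2)²(0.1) + (3)²(0.15) + (10)²(0.35) + (12)²(0.4) = 94.35
V(T) = E[T²] − (E[T])² = 94.35 − (8.95)² = 14.2475
SD(T) = √14.2475 ≈ 3.775

3.775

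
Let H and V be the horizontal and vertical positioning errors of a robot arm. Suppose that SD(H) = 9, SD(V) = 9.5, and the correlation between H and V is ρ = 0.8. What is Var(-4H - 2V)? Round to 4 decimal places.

Var(H) = (9)² = 81;  Var(V) = (9.5)² = 90.25
Cov(H,V) = ρ·SD(H)·SD(V) = 0.8·9·9.5 = 68.4
Var(-4H - 2V) = (-4)²·Var(H) + (-2)²·Var(V) + 2·(-4)·(-2)·Cov(H,V)
= 16·81 + 4·90.25 + 16·68.4 = 2751.4

2751.4000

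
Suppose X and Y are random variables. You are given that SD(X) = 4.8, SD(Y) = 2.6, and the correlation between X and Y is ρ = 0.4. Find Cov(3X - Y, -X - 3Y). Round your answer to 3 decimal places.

V(X) = (4.8)² = 23.04;  V(Y) = (2.6)² = 6.76
Cov(X,Y) = ρ·SD(X)·SD(Y) = 0.4·4.8·2.6 = 4.992
Cov(3X - Y, -X - 3Y) = (3)(-1)V(X) + (-1)(-3)V(Y) + [(3)(-3) + (-1)(-1)]Cov(X,Y)
= -3·23.04 + 3·6.76 + -8·4.992 = -88.776

-88.776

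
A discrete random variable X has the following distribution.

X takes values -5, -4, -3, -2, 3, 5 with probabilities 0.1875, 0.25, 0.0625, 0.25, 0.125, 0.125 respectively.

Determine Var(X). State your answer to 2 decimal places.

11.86

E[X] = (-5)(0.1875) + (-4)(0.25) + (-3)(0.0625) + (-2)(0.25) + (3)(0.125) + (5)(0.125) = -1.625
E[X²] = (-5)²(0.1875) + (-4)²(0.25) + (-3)²(0.0625) + (-2)²(0.25) + (3)²(0.125) + (5)²(0.125) = 14.5
Var(X) = E[X²] − (E[X])² = 14.5 − (-1.625)² = 11.859375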